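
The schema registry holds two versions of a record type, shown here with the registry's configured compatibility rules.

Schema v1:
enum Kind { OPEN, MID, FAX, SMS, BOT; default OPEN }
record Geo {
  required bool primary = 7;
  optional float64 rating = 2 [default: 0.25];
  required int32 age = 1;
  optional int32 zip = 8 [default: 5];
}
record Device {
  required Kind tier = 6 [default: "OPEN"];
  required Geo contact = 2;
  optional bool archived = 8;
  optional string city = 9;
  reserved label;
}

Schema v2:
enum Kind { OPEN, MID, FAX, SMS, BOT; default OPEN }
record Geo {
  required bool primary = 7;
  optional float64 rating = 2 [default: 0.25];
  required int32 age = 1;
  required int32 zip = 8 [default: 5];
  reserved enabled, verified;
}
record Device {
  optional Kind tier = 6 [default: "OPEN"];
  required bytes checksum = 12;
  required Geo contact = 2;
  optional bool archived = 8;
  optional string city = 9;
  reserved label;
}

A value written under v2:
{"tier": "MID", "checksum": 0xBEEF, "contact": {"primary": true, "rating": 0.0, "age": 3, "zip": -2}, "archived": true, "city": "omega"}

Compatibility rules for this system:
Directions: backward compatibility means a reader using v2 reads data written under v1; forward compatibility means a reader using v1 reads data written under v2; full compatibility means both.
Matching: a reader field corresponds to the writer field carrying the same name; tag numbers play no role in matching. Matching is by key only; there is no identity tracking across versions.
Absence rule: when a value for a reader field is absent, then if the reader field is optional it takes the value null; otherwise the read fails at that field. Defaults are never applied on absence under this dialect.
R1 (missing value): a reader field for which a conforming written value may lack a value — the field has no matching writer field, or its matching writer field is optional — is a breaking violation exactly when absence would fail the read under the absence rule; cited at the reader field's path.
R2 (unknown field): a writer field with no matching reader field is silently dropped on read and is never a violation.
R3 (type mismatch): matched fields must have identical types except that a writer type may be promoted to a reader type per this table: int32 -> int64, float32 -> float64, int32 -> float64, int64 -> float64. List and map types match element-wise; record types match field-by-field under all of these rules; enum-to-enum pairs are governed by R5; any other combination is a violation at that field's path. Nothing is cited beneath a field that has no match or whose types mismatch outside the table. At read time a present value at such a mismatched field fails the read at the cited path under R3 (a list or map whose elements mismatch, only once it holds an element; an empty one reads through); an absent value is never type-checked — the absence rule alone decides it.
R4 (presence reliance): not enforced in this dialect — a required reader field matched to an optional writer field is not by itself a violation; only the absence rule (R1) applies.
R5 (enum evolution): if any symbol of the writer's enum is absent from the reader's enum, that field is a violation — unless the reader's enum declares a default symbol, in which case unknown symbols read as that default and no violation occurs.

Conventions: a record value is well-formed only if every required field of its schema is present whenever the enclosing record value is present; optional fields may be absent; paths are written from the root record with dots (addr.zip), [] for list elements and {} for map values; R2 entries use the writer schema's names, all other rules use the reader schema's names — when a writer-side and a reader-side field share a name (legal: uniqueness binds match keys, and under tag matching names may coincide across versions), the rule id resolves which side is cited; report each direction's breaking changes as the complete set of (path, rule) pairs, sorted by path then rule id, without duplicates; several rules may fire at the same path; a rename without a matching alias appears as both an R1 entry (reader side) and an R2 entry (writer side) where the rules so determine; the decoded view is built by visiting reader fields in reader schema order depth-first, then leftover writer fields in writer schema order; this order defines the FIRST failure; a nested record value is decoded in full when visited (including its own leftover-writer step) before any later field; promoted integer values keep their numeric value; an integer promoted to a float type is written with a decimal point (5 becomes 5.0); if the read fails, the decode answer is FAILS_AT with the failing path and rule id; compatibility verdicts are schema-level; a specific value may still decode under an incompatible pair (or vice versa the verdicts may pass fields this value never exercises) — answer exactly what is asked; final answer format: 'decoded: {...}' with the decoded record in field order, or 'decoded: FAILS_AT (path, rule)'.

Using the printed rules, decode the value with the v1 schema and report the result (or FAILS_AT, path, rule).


decoded: {"tier": "MID", "contact": {"primary": true, "rating": 0.0, "age": 3, "zip": -2}, "archived": true, "city": "omega"}

the writer's type comes first in each Device pair
decoding the Device value with the v1 reader:
  tier := "MID"
  contact.primary := true
  contact.rating := 0.0
  contact.age := 3
  contact.zip := -2
  archived := true
  city := "omega"
  writer checksum: unmatched, discarded
  => decoded: {"tier": "MID", "contact": {"primary": true, "rating": 0.0, "age": 3, "zip": -2}, "archived": true, "city": "omega"}
ruling out the remaining Device differences:
  added field checksum to record Device: required bytes, tag 12 (in v2 it sits immediately before contact) -> schema-level compatibility only; this Device value's decode is unchanged
  field zip in record Geo: optional changed to required -> schema-level compatibility only; this Device value's decode is unchanged
  field tier in record Device: required changed to optional -> schema-level compatibility only; this Device value's decode is unchanged


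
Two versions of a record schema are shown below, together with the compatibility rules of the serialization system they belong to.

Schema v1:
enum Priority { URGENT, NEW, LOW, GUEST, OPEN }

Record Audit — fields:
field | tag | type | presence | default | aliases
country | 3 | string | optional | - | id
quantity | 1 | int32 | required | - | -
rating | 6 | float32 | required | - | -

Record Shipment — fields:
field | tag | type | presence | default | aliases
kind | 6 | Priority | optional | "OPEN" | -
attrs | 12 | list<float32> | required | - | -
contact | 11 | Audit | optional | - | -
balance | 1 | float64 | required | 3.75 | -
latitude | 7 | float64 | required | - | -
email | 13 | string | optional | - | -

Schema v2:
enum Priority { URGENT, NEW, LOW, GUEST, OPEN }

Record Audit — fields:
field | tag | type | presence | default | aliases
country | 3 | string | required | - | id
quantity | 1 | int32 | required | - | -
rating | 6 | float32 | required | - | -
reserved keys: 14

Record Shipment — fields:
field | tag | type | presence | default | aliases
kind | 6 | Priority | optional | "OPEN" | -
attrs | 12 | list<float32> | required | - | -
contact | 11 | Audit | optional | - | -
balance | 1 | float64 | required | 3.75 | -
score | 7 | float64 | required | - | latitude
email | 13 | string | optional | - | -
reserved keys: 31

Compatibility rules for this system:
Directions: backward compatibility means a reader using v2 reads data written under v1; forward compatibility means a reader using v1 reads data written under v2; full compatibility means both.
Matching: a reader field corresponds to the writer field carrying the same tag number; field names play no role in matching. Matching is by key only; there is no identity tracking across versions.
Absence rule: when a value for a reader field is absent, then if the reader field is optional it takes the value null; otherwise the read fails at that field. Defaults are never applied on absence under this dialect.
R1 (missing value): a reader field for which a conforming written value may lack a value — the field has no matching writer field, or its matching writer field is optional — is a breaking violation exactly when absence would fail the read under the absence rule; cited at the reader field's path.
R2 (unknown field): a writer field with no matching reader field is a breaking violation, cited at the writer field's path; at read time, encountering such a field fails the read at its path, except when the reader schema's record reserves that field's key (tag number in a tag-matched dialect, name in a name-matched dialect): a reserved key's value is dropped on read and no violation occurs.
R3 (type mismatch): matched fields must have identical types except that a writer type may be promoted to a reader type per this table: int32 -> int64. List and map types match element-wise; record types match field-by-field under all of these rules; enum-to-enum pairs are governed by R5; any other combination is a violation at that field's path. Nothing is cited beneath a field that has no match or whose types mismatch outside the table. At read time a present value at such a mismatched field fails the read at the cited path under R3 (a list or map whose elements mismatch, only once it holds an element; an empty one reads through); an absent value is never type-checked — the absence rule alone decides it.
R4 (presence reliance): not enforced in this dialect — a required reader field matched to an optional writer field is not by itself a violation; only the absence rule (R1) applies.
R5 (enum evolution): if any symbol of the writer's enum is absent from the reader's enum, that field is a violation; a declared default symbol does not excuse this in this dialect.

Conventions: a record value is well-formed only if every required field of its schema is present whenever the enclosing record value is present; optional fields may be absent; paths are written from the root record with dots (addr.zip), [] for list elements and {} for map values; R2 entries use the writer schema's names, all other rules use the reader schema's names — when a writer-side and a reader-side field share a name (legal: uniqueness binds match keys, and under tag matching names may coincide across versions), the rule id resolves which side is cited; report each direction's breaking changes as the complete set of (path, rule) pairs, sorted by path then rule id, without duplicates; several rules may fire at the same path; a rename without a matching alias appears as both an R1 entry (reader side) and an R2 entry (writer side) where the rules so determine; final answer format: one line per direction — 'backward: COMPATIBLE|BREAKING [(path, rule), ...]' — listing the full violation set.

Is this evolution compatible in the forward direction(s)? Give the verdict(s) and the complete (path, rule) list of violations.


arrows below run writer -> reader for Shipment
forward for Shipment (reader v1, writer v2):
  kind: Priority -> Priority, writer optional; from kind
  attrs: list<float32> -> list<float32>, writer required; from attrs
  contact: Audit -> Audit, writer optional; from contact
  balance: float64 -> float64, writer required; from balance
  latitude: float64 -> float64, writer required; from score
  email: string -> string, writer optional; from email
  contact.country: string -> string, writer required; from contact.country
  contact.quantity: int32 -> int32, writer required; from contact.quantity
  contact.rating: float32 -> float32, writer required; from contact.rating
  nothing fires on Shipment: forward is COMPATIBLE
the rest of the Shipment diff is inert for this question:
  renamed field latitude to score in record Shipment (alias latitude declared on the renamed field) -> inert for the asked Shipment verdict: nothing fires
  field country in record Audit: optional changed to required -> fires only in the backward direction of Shipment, which is not asked here

forward: COMPATIBLE []


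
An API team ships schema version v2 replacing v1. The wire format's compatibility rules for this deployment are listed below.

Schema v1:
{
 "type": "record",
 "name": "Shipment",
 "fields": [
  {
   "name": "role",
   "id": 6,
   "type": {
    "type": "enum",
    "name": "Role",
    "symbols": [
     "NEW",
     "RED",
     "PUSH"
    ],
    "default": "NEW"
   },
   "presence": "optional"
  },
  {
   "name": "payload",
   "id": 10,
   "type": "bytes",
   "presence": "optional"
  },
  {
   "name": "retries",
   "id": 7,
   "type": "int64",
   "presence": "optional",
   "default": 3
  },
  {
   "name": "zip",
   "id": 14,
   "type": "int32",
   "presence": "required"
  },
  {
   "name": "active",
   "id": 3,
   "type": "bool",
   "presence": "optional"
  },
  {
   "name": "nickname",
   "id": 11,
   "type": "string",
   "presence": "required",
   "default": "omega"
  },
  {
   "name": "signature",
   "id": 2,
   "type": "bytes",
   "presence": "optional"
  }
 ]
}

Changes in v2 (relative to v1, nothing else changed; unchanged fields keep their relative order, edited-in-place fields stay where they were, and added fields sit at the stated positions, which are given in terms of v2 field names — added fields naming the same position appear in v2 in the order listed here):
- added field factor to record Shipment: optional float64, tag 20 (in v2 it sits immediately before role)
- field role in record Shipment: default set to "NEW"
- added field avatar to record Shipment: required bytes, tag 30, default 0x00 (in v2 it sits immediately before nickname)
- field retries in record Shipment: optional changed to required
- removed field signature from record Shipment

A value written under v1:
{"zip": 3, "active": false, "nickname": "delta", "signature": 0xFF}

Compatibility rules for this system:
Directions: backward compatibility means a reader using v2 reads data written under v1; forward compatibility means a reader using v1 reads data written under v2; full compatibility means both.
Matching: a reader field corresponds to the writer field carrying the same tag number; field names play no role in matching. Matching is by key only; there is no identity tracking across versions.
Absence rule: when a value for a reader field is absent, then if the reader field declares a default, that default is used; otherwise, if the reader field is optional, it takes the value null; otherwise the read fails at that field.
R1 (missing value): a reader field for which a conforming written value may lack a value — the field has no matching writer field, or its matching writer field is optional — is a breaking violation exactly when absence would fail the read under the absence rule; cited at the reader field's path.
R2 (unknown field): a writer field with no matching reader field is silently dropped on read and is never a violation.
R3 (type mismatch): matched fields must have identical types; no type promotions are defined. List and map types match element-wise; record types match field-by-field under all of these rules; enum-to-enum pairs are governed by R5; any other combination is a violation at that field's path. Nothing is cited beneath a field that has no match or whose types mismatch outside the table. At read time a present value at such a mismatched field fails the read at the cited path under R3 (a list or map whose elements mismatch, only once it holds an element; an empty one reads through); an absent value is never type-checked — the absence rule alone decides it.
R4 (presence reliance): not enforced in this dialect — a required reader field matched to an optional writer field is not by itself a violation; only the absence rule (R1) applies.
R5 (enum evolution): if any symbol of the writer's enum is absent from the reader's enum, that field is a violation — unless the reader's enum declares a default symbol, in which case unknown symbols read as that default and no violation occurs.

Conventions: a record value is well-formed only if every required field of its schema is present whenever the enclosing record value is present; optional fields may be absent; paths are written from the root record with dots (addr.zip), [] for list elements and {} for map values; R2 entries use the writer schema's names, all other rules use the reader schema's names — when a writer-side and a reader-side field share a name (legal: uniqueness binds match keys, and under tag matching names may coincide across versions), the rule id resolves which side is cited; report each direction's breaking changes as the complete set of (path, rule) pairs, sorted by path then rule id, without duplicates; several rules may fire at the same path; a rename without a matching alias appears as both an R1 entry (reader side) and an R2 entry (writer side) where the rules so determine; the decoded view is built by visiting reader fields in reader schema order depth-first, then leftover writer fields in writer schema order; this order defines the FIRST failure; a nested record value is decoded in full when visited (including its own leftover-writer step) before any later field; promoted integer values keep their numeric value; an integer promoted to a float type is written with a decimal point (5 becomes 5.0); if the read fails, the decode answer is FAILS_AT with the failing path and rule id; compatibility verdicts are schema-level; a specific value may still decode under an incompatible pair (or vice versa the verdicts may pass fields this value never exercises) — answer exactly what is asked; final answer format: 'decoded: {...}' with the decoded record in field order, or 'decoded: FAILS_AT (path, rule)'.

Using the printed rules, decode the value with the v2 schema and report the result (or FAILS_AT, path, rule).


decoded: {"factor": null, "role": "NEW", "payload": null, "retries": 3, "zip": 3, "active": false, "avatar": 0x00, "nickname": "delta"}

arrows below run writer -> reader for Shipment
migrating the Shipment value to v2:
  factor := null (not supplied -> null)
  role := "NEW" (no value, default fills)
  payload := null (not supplied -> null)
  retries := 3 (no value, default fills)
  zip := 3
  active := false
  avatar := 0x00 (no value, default fills)
  nickname := "delta"
  writer signature: unmatched, discarded
  => decoded: {"factor": null, "role": "NEW", "payload": null, "retries": 3, "zip": 3, "active": false, "avatar": 0x00, "nickname": "delta"}
checking off the Shipment differences that do not matter here:
  field retries in record Shipment: optional changed to required -> fires no rule on Shipment under this dialect and leaves the result unchanged


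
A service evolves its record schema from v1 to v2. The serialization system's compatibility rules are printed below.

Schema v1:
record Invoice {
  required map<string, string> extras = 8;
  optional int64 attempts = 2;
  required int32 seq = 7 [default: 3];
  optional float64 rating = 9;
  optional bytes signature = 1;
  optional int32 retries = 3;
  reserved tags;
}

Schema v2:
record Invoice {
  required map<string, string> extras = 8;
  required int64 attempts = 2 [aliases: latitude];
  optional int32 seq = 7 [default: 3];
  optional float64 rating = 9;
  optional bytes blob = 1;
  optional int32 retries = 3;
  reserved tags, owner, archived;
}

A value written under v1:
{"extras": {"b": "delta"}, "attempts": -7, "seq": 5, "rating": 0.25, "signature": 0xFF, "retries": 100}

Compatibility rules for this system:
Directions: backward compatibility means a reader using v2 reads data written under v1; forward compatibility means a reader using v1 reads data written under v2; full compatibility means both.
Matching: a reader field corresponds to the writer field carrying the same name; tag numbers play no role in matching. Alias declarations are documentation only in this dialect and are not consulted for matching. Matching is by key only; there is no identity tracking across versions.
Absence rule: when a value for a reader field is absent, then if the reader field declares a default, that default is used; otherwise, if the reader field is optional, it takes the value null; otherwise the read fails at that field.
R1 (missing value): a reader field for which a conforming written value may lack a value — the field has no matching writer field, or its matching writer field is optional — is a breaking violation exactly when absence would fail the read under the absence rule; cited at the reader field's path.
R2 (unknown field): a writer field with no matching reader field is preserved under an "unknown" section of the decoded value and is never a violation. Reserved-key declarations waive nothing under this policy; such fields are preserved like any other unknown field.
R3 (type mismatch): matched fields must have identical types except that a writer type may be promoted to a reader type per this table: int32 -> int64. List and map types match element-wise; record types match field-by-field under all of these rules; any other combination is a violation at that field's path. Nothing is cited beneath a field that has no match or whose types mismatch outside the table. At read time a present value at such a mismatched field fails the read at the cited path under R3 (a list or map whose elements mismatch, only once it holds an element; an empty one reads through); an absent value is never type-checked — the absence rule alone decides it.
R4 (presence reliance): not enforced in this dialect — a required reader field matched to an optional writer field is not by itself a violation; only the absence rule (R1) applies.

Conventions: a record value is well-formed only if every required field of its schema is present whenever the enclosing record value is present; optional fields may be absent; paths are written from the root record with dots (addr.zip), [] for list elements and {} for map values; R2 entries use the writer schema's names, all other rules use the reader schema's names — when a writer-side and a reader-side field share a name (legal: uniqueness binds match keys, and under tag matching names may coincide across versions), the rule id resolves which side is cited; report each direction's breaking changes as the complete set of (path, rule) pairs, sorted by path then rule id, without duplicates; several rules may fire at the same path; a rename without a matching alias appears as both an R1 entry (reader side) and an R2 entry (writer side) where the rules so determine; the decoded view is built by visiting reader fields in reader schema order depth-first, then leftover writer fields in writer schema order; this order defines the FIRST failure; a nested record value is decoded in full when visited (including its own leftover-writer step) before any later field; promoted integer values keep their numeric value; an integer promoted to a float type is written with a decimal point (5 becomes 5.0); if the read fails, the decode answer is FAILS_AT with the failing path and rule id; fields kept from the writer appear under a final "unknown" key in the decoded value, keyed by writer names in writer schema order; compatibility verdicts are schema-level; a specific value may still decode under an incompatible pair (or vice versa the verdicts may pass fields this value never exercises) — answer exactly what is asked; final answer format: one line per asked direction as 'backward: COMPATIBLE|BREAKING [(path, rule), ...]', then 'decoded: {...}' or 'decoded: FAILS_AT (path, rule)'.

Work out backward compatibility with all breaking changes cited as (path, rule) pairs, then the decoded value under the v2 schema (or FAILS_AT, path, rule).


backward: BREAKING [(attempts, R1)]; decoded: {"extras": {"b": "delta"}, "attempts": -7, "seq": 5, "rating": 0.25, "blob": null, "retries": 100, "unknown": {"signature": 0xFF}}

the writer's type comes first in each Invoice pair
backward analysis of Invoice with v2 as reader and v1 as writer:
  extras: map<string, string> -> map<string, string>, writer required; from extras
  attempts: int64 -> int64, writer optional; from attempts
  seq: int32 -> int32, writer required; from seq
  rating: float64 -> float64, writer optional; from rating
  blob has no writer counterpart
  retries: int32 -> int32, writer optional; from retries
  leftover writer field: signature
  breaking: (attempts, R1)
  => backward: BREAKING (1)
decode walk for Invoice under reader schema v2:
  extras := {"b": "delta"}
  attempts := -7
  seq := 5
  rating := 0.25
  blob := null (missing; optional => null)
  retries := 100
  writer signature: kept under "unknown"
  => decoded: {"extras": {"b": "delta"}, "attempts": -7, "seq": 5, "rating": 0.25, "blob": null, "retries": 100, "unknown": {"signature": 0xFF}}
diffs on Invoice not affecting the asked answer:
  field seq in record Invoice: required changed to optional -> triggers nothing under Invoice's printed rules — same verdict


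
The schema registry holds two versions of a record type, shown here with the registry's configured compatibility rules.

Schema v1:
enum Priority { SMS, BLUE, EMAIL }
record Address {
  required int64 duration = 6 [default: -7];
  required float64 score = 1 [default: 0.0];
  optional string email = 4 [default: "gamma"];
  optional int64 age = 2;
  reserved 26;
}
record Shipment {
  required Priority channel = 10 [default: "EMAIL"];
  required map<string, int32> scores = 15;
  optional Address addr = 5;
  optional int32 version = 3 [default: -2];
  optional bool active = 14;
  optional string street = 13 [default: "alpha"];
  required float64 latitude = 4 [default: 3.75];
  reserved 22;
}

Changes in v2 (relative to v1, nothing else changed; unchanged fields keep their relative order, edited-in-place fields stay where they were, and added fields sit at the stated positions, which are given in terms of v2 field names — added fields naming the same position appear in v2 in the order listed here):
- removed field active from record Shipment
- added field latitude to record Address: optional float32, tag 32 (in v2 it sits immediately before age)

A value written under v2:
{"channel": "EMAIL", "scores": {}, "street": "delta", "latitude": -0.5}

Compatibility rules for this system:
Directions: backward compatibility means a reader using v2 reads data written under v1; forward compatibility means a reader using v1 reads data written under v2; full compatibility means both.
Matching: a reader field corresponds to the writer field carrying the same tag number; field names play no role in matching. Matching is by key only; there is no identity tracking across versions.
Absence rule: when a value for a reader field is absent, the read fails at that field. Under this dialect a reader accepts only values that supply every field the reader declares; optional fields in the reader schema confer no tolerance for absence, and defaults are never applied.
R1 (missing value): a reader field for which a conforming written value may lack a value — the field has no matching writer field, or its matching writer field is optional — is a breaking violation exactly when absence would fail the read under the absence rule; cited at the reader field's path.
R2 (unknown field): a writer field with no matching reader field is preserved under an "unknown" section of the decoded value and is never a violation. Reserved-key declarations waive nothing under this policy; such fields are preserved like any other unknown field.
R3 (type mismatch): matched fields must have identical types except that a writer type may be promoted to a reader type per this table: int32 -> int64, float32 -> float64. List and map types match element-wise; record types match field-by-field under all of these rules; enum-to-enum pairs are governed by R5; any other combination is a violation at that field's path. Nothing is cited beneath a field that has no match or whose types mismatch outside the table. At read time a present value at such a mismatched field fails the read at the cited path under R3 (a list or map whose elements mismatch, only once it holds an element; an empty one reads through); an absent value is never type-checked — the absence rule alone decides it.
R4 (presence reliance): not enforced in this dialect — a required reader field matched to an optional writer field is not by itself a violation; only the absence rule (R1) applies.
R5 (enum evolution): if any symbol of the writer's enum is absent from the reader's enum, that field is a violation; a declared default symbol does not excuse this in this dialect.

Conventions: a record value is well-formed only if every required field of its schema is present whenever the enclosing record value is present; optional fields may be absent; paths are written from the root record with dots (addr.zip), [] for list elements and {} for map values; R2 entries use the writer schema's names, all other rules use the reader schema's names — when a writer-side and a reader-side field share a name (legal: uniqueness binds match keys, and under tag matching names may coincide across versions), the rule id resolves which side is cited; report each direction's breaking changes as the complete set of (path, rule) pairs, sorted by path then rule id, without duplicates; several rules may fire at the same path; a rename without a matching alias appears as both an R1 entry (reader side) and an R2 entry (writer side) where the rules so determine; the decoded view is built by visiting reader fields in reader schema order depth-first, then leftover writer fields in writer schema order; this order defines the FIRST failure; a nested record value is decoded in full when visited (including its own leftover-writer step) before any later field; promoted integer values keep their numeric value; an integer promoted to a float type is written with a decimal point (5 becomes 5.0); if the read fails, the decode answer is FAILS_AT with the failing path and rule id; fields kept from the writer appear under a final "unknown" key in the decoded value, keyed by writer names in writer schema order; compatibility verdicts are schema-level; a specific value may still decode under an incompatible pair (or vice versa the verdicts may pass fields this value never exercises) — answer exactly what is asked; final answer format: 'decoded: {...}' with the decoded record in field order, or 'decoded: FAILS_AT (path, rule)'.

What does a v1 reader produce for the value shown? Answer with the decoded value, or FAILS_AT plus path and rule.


decoded: FAILS_AT (addr, R1)

in Shipment below, arrows point writer -> reader
decode (reader v1):
  channel := "EMAIL"
  scores := {}
  read fails at addr under R1 (no fill)
  => FAILS_AT (addr, R1)
remaining Shipment differences; none change what is asked:
  removed field active from record Shipment -> affects the rule determinations only; this particular Shipment value decodes identically
  added field latitude to record Address: optional float32, tag 32 (in v2 it sits immediately before age) -> affects the rule determinations only; this particular Shipment value decodes identically


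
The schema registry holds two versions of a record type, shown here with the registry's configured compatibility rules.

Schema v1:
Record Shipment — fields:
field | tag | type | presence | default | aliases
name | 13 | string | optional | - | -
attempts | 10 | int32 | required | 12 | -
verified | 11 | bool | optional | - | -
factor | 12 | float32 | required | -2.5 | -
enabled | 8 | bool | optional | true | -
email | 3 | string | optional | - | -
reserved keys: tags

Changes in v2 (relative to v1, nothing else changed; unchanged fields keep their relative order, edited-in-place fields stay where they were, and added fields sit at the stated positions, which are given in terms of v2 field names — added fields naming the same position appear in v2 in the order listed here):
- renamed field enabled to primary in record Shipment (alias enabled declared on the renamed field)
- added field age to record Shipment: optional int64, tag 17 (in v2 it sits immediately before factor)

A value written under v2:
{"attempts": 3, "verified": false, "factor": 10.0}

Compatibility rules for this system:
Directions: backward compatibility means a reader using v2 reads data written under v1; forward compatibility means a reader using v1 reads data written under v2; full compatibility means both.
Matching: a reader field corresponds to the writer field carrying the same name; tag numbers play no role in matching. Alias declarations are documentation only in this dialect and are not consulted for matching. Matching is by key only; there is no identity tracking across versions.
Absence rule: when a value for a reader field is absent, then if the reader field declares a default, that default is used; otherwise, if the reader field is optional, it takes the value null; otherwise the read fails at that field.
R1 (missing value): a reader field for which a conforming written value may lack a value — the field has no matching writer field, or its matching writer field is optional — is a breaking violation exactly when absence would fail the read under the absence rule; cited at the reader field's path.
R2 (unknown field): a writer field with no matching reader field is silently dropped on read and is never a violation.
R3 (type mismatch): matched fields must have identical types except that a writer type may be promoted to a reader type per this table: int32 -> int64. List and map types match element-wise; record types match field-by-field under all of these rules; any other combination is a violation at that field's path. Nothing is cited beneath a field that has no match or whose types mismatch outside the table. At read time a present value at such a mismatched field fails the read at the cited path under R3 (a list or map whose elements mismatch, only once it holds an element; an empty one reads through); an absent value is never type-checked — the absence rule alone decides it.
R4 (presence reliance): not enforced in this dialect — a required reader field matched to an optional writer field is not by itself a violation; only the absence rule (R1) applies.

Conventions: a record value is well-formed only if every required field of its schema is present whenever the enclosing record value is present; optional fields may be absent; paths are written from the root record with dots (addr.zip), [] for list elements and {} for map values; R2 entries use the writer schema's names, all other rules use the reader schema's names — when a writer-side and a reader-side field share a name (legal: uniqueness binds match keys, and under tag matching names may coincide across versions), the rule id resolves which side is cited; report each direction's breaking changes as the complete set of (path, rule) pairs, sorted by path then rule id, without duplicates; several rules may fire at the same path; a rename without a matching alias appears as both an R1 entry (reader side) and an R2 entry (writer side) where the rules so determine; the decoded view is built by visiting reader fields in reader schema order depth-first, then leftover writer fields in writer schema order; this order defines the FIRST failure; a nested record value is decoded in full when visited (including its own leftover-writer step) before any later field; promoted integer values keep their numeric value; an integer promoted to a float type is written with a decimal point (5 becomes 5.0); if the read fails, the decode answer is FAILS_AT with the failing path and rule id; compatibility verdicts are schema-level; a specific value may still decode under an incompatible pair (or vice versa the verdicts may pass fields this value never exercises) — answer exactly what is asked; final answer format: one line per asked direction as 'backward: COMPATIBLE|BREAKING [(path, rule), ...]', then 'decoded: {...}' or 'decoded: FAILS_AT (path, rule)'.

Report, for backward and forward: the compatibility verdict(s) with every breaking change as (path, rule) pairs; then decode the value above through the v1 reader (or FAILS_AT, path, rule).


in Shipment below, arrows point writer -> reader
backward pass over Shipment, reader schema v2, writer schema v1:
  name: paired with writer name (string -> string; writer optional)
  attempts: paired with writer attempts (int32 -> int32; writer required)
  verified: paired with writer verified (bool -> bool; writer optional)
  age: no writer match
  factor: paired with writer factor (float32 -> float32; writer required)
  primary: no writer match
  email: paired with writer email (string -> string; writer optional)
  writer enabled: unknown to reader
  => backward verdict for Shipment: COMPATIBLE, no violations
forward pass over Shipment, reader schema v1, writer schema v2:
  name: paired with writer name (string -> string; writer optional)
  attempts: paired with writer attempts (int32 -> int32; writer required)
  verified: paired with writer verified (bool -> bool; writer optional)
  factor: paired with writer factor (float32 -> float32; writer required)
  enabled: no writer match
  email: paired with writer email (string -> string; writer optional)
  writer age: unknown to reader
  writer primary: unknown to reader
  => forward verdict for Shipment: COMPATIBLE, no violations
migrating the Shipment value to v1:
  name := null (not supplied -> null)
  attempts := 3
  verified := false
  factor := 10.0
  enabled := true (no value, default fills)
  email := null (not supplied -> null)
  => decoded: {"name": null, "attempts": 3, "verified": false, "factor": 10.0, "enabled": true, "email": null}

backward: COMPATIBLE []; forward: COMPATIBLE []; decoded: {"name": null, "attempts": 3, "verified": false, "factor": 10.0, "enabled": true, "email": null}


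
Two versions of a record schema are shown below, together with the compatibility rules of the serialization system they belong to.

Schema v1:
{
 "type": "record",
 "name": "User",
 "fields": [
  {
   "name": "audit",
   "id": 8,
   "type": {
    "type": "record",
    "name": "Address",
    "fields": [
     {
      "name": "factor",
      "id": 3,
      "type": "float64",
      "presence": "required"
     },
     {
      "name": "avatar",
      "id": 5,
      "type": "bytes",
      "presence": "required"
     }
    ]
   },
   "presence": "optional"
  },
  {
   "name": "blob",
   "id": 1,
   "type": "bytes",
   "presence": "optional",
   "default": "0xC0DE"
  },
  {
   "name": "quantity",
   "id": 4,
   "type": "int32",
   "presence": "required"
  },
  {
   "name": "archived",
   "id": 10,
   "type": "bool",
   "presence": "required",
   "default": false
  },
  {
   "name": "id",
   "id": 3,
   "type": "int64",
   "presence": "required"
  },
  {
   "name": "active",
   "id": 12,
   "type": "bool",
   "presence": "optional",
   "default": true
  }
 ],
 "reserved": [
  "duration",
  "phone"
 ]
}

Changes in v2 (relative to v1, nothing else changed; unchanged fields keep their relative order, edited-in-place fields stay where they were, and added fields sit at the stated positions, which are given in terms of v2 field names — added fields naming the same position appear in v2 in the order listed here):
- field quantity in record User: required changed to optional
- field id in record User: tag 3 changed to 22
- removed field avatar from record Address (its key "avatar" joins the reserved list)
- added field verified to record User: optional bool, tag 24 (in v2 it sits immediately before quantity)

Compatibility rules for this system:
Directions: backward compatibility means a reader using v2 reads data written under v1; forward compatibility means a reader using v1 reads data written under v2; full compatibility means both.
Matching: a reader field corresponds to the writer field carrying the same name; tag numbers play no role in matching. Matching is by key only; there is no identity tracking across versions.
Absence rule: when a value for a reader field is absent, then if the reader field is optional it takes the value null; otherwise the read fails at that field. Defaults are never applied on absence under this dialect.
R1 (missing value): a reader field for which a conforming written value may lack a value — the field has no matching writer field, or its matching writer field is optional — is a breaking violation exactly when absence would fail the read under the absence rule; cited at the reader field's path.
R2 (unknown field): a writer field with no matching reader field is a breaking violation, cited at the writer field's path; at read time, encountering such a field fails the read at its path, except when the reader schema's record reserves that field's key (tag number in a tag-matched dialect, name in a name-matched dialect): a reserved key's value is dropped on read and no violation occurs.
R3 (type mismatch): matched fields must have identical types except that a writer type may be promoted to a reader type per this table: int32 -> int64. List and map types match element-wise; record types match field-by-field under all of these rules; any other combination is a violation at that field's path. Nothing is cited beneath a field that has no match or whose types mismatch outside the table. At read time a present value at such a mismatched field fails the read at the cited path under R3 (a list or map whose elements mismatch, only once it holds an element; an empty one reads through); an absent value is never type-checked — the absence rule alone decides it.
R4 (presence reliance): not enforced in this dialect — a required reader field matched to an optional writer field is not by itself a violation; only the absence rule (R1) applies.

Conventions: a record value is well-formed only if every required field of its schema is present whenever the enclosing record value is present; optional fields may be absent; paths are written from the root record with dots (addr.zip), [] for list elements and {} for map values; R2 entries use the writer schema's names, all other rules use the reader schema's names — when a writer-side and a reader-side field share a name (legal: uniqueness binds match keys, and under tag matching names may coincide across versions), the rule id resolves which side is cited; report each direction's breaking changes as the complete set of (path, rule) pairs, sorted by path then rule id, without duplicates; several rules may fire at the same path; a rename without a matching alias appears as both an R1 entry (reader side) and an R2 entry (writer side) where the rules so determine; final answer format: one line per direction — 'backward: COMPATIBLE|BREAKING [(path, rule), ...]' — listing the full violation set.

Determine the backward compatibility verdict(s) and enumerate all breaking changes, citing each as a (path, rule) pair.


arrows below run writer -> reader for User
backward analysis of User with v2 as reader and v1 as writer:
  Address -> Address, writer optional: audit aligns to audit
  bytes -> bytes, writer optional: blob aligns to blob
  verified: no writer match
  int32 -> int32, writer required: quantity aligns to quantity
  bool -> bool, writer required: archived aligns to archived
  int64 -> int64, writer required: id aligns to id
  bool -> bool, writer optional: active aligns to active
  float64 -> float64, writer required: audit.factor aligns to audit.factor
  leftover writer field: audit.avatar
  nothing fires on User: backward is COMPATIBLE
checking off the User differences that do not matter here:
  field quantity in record User: required changed to optional -> matters only for User's forward compatibility — outside the asked direction
  field id in record User: tag 3 changed to 22 -> triggers nothing under User's printed rules — same verdict
  removed field avatar from record Address (its key "avatar" joins the reserved list) -> matters only for User's forward compatibility — outside the asked direction
  added field verified to record User: optional bool, tag 24 (in v2 it sits immediately before quantity) -> matters only for User's forward compatibility — outside the asked direction

backward: COMPATIBLE []
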